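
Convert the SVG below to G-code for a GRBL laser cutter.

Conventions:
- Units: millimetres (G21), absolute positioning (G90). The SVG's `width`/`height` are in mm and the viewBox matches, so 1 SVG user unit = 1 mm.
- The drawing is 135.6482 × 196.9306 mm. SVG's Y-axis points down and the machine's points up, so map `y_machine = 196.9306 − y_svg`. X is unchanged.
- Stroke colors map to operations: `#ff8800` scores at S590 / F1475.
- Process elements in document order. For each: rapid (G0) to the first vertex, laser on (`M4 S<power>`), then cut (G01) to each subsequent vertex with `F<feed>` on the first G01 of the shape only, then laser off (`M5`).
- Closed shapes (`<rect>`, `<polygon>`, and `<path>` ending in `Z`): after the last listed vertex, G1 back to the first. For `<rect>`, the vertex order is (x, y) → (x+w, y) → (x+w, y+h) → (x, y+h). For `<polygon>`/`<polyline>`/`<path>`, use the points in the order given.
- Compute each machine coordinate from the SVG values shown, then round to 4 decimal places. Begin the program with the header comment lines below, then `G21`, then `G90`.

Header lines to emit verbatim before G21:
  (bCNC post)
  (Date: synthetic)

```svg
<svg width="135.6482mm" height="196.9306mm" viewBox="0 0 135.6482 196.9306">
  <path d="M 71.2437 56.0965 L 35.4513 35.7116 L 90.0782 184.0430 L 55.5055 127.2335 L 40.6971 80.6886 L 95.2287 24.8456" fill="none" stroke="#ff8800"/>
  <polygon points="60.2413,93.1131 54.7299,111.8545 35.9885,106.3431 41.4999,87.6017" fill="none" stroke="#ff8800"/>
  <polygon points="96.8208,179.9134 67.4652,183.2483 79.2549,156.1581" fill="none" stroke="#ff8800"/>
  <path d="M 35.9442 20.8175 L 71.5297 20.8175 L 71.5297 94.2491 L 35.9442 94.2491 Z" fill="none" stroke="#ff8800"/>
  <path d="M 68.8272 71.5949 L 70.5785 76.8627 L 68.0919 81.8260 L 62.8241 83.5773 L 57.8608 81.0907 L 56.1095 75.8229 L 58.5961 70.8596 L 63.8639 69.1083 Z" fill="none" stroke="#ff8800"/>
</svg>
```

(bCNC post)
(Date: synthetic)
G21
G90
G0 X71.2437 Y140.8341
M4 S590
G01 X35.4513 Y161.2190 F1475
G01 X90.0782 Y12.8876
G01 X55.5055 Y69.6971
G01 X40.6971 Y116.2420
G01 X95.2287 Y172.0850
M5
G0 X60.2413 Y103.8175
M4 S590
G01 X54.7299 Y85.0761 F1475
G01 X35.9885 Y90.5875
G01 X41.4999 Y109.3289
G01 X60.2413 Y103.8175
M5
G0 X96.8208 Y17.0172
M4 S590
G01 X67.4652 Y13.6823 F1475
G01 X79.2549 Y40.7725
G01 X96.8208 Y17.0172
M5
G0 X35.9442 Y176.1131
M4 S590
G01 X71.5297 Y176.1131 F1475
G01 X71.5297 Y102.6815
G01 X35.9442 Y102.6815
G01 X35.9442 Y176.1131
M5
G0 X68.8272 Y125.3357
M4 S590
G01 X70.5785 Y120.0679 F1475
G01 X68.0919 Y115.1046
G01 X62.8241 Y113.3533
G01 X57.8608 Y115.8399
G01 X56.1095 Y121.1077
G01 X58.5961 Y126.0710
G01 X63.8639 Y127.8223
G01 X68.8272 Y125.3357
M5

1 u = 1 mm; y_m = 196.9306 − y.

[1] `<path>` open polyline, #ff8800→score S590 F1475: (71.2437,140.8341) → (35.4513,161.2190) → (90.0782,12.8876) → (55.5055,69.6971) → (40.6971,116.2420) → (95.2287,172.0850)

[2] `<polygon>` regular polygon, #ff8800→score S590 F1475: (60.2413,103.8175) → (54.7299,85.0761) → (35.9885,90.5875) → (41.4999,109.3289) → (60.2413,103.8175) (closed)

[3] `<polygon>` regular polygon, #ff8800→score S590 F1475: (96.8208,17.0172) → (67.4652,13.6823) → (79.2549,40.7725) → (96.8208,17.0172) (closed)

[4] `<path>` rectangle, #ff8800→score S590 F1475: (35.9442,176.1131) → (71.5297,176.1131) → (71.5297,102.6815) → (35.9442,102.6815) → (35.9442,176.1131) (closed)

[5] `<path>` regular polygon, #ff8800→score S590 F1475: (68.8272,125.3357) → (70.5785,120.0679) → (68.0919,115.1046) → (62.8241,113.3533) → (57.8608,115.8399) → (56.1095,121.1077) → (58.5961,126.0710) → (63.8639,127.8223) → (68.8272,125.3357) (closed)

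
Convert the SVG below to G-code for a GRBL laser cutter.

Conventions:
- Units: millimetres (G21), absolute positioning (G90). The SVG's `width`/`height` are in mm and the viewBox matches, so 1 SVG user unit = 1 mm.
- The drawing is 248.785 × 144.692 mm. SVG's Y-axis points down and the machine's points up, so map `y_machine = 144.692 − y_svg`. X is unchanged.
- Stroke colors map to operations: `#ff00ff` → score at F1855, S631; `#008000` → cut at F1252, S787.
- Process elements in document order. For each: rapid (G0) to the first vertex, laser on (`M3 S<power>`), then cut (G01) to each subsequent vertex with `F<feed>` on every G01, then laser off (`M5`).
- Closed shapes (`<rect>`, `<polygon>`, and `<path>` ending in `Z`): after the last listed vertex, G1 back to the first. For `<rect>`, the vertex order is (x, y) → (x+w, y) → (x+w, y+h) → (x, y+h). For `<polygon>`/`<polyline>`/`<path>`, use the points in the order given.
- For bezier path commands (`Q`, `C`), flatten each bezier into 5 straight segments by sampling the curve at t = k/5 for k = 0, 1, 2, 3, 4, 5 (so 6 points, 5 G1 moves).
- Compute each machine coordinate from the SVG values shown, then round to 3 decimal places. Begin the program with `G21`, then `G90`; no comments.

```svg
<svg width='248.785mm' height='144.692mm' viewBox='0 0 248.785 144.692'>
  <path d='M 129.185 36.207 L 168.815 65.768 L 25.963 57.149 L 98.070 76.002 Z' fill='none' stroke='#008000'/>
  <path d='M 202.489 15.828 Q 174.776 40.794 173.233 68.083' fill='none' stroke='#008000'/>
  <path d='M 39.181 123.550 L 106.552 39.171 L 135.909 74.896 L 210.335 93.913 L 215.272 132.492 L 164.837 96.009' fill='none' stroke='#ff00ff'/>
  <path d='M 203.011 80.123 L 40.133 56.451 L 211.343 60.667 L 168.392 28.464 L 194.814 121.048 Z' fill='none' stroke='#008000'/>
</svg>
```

viewBox `0 0 248.785 144.692` with mm width/height → 1 unit = 1 mm. Flip: y_m = 144.692 − y_svg.

**Shape 1** — `<path>` closed polygon, stroke `#008000` → cut (S787, F1252). Machine vertices: (129.185,108.485) → (168.815,78.924) → (25.963,87.543) → (98.070,68.690) → (129.185,108.485). Closed: final G1 returns to the first vertex.

**Shape 2** — `<path>` quadratic bezier, stroke `#008000` → cut (S787, F1252). Control points (SVG): P0=(202.489,15.828), P1=(174.776,40.794), P2=(173.233,68.083); sampled at t=k/5. Machine vertices: (202.489,128.864) → (192.451,118.785) → (184.506,108.520) → (178.655,98.069) → (174.897,87.432) → (173.233,76.609). Open path.

**Shape 3** — `<path>` open polyline, stroke `#ff00ff` → score (S631, F1855). Machine vertices: (39.181,21.142) → (106.552,105.521) → (135.909,69.796) → (210.335,50.779) → (215.272,12.200) → (164.837,48.683). Open path.

**Shape 4** — `<path>` closed polygon, stroke `#008000` → cut (S787, F1252). Machine vertices: (203.011,64.569) → (40.133,88.241) → (211.343,84.025) → (168.392,116.228) → (194.814,23.644) → (203.011,64.569). Closed: final G1 returns to the first vertex.

G21
G90
G0 X129.185 Y108.485
M3 S787
G01 X168.815 Y78.924 F1252
G01 X25.963 Y87.543 F1252
G01 X98.070 Y68.690 F1252
G01 X129.185 Y108.485 F1252
M5
G0 X202.489 Y128.864
M3 S787
G01 X192.451 Y118.785 F1252
G01 X184.506 Y108.520 F1252
G01 X178.655 Y98.069 F1252
G01 X174.897 Y87.432 F1252
G01 X173.233 Y76.609 F1252
M5
G0 X39.181 Y21.142
M3 S631
G01 X106.552 Y105.521 F1855
G01 X135.909 Y69.796 F1855
G01 X210.335 Y50.779 F1855
G01 X215.272 Y12.200 F1855
G01 X164.837 Y48.683 F1855
M5
G0 X203.011 Y64.569
M3 S787
G01 X40.133 Y88.241 F1252
G01 X211.343 Y84.025 F1252
G01 X168.392 Y116.228 F1252
G01 X194.814 Y23.644 F1252
G01 X203.011 Y64.569 F1252
M5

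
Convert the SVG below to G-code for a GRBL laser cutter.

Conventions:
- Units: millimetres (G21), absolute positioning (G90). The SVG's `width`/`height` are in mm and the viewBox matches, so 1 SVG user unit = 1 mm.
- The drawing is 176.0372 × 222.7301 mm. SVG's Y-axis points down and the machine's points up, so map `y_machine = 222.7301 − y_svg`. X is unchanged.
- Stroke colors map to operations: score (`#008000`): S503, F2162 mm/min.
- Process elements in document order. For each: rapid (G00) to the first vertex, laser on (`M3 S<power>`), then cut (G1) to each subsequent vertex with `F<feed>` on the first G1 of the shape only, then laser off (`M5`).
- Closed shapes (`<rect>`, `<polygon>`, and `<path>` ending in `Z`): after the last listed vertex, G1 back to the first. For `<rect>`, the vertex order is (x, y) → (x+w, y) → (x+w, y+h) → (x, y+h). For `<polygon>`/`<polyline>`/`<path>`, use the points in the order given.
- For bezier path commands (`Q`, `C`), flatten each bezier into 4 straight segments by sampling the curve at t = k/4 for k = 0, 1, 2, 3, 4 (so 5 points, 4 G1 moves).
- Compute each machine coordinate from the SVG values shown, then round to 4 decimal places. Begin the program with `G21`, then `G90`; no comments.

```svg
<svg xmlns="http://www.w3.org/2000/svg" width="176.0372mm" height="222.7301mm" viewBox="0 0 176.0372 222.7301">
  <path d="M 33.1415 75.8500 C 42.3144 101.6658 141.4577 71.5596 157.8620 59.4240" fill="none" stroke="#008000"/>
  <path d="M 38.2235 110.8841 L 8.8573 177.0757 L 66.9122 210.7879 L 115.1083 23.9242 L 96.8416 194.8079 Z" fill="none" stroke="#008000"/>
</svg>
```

G21
G90
G00 X33.1415 Y146.8801
M3 S503
G1 X54.1920 Y136.8491 F2162
G1 X92.7900 Y140.8613
G1 X132.7438 Y151.9895
G1 X157.8620 Y163.3061
M5
G00 X38.2235 Y111.8460
M3 S503
G1 X8.8573 Y45.6544 F2162
G1 X66.9122 Y11.9422
G1 X115.1083 Y198.8059
G1 X96.8416 Y27.9222
G1 X38.2235 Y111.8460
M5

Since the viewBox matches the mm dimensions, user units are millimetres directly. The only transform is the Y-flip y_m = 222.7301 − y_svg.

Shape 1 is a cubic bezier drawn with `<path>`. Its stroke #008000 means score at S503, F2162. After flipping Y the toolpath is (33.1415,146.8801) → (54.1920,136.8491) → (92.7900,140.8613) → (132.7438,151.9895) → (157.8620,163.3061).

Shape 2 is a closed polygon drawn with `<path>`. Its stroke #008000 means score at S503, F2162. After flipping Y the toolpath is (38.2235,111.8460) → (8.8573,45.6544) → (66.9122,11.9422) → (115.1083,198.8059) → (96.8416,27.9222) → (38.2235,111.8460), returning to the start.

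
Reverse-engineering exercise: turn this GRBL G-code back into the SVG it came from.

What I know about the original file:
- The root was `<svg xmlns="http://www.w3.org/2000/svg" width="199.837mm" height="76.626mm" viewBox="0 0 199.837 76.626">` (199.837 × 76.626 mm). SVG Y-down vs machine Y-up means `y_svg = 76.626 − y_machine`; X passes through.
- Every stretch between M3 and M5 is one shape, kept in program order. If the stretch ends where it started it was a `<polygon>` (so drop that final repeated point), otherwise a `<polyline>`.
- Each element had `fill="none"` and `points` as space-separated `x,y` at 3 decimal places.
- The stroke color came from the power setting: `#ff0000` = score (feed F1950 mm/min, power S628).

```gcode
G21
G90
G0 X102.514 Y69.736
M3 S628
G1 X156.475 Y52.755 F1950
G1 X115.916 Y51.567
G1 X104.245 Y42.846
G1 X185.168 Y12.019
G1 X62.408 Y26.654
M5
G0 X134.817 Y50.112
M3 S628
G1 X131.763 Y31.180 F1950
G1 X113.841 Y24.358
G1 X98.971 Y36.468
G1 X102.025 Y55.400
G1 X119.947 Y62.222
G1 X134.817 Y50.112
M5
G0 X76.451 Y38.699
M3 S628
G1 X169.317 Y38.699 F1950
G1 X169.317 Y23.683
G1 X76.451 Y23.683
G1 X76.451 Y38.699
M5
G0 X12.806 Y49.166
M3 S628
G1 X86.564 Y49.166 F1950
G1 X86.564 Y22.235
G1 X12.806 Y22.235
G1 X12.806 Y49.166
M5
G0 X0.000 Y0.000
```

<svg xmlns="http://www.w3.org/2000/svg" width="199.837mm" height="76.626mm" viewBox="0 0 199.837 76.626">
  <polyline points="102.514,6.890 156.475,23.871 115.916,25.059 104.245,33.780 185.168,64.607 62.408,49.972" fill="none" stroke="#ff0000"/>
  <polygon points="134.817,26.514 131.763,45.446 113.841,52.268 98.971,40.158 102.025,21.226 119.947,14.404" fill="none" stroke="#ff0000"/>
  <polygon points="76.451,37.927 169.317,37.927 169.317,52.943 76.451,52.943" fill="none" stroke="#ff0000"/>
  <polygon points="12.806,27.460 86.564,27.460 86.564,54.391 12.806,54.391" fill="none" stroke="#ff0000"/>
</svg>

y_svg = 76.626 − y_m. Every run uses S628, so all elements get stroke `#ff0000` (score).

[1] open run; points: 102.514,6.890 156.475,23.871 115.916,25.059 104.245,33.780 185.168,64.607 62.408,49.972

[2] closed run; points: 134.817,26.514 131.763,45.446 113.841,52.268 98.971,40.158 102.025,21.226 119.947,14.404

[3] closed run; points: 76.451,37.927 169.317,37.927 169.317,52.943 76.451,52.943

[4] closed run; points: 12.806,27.460 86.564,27.460 86.564,54.391 12.806,54.391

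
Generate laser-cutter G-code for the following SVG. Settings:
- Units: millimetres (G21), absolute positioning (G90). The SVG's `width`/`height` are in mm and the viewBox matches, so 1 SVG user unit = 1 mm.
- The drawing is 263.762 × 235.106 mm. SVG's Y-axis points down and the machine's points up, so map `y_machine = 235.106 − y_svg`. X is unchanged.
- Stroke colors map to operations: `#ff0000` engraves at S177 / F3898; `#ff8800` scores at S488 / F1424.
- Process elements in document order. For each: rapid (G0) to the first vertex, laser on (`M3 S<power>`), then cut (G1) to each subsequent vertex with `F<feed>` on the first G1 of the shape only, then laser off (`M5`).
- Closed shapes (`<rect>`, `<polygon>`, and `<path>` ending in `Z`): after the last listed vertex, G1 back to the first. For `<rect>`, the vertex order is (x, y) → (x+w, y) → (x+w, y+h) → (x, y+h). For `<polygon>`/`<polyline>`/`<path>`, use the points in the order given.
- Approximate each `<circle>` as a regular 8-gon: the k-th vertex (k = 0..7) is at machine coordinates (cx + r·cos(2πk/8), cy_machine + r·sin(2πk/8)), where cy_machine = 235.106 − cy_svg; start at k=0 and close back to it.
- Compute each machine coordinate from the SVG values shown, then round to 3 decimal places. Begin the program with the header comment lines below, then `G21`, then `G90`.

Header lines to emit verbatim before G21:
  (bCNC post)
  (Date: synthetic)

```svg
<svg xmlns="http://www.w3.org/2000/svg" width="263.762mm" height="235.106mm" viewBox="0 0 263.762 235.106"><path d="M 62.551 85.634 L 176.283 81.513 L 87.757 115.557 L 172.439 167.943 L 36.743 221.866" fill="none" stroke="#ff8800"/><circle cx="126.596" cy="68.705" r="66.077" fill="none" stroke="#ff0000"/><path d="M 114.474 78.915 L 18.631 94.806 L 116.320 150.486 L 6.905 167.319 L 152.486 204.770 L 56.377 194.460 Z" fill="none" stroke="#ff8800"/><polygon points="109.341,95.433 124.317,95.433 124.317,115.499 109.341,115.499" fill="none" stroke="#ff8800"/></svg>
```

1 u = 1 mm; y_m = 235.106 − y.

[1] `<path>` open polyline, #ff8800→score S488 F1424: (62.551,149.472) → (176.283,153.593) → (87.757,119.549) → (172.439,67.163) → (36.743,13.240)

[2] `<circle>` circle, #ff0000→engrave S177 F3898: (192.673,166.401) → (173.319,213.124) → (126.596,232.478) → (79.873,213.124) → (60.519,166.401) → (79.873,119.678) → (126.596,100.324) → (173.319,119.678) → (192.673,166.401) (closed)

[3] `<path>` closed polygon, #ff8800→score S488 F1424: (114.474,156.191) → (18.631,140.300) → (116.320,84.620) → (6.905,67.787) → (152.486,30.336) → (56.377,40.646) → (114.474,156.191) (closed)

[4] `<polygon>` rectangle, #ff8800→score S488 F1424: (109.341,139.673) → (124.317,139.673) → (124.317,119.607) → (109.341,119.607) → (109.341,139.673) (closed)

(bCNC post)
(Date: synthetic)
G21
G90
G0 X62.551 Y149.472
M3 S488
G1 X176.283 Y153.593 F1424
G1 X87.757 Y119.549
G1 X172.439 Y67.163
G1 X36.743 Y13.240
M5
G0 X192.673 Y166.401
M3 S177
G1 X173.319 Y213.124 F3898
G1 X126.596 Y232.478
G1 X79.873 Y213.124
G1 X60.519 Y166.401
G1 X79.873 Y119.678
G1 X126.596 Y100.324
G1 X173.319 Y119.678
G1 X192.673 Y166.401
M5
G0 X114.474 Y156.191
M3 S488
G1 X18.631 Y140.300 F1424
G1 X116.320 Y84.620
G1 X6.905 Y67.787
G1 X152.486 Y30.336
G1 X56.377 Y40.646
G1 X114.474 Y156.191
M5
G0 X109.341 Y139.673
M3 S488
G1 X124.317 Y139.673 F1424
G1 X124.317 Y119.607
G1 X109.341 Y119.607
G1 X109.341 Y139.673
M5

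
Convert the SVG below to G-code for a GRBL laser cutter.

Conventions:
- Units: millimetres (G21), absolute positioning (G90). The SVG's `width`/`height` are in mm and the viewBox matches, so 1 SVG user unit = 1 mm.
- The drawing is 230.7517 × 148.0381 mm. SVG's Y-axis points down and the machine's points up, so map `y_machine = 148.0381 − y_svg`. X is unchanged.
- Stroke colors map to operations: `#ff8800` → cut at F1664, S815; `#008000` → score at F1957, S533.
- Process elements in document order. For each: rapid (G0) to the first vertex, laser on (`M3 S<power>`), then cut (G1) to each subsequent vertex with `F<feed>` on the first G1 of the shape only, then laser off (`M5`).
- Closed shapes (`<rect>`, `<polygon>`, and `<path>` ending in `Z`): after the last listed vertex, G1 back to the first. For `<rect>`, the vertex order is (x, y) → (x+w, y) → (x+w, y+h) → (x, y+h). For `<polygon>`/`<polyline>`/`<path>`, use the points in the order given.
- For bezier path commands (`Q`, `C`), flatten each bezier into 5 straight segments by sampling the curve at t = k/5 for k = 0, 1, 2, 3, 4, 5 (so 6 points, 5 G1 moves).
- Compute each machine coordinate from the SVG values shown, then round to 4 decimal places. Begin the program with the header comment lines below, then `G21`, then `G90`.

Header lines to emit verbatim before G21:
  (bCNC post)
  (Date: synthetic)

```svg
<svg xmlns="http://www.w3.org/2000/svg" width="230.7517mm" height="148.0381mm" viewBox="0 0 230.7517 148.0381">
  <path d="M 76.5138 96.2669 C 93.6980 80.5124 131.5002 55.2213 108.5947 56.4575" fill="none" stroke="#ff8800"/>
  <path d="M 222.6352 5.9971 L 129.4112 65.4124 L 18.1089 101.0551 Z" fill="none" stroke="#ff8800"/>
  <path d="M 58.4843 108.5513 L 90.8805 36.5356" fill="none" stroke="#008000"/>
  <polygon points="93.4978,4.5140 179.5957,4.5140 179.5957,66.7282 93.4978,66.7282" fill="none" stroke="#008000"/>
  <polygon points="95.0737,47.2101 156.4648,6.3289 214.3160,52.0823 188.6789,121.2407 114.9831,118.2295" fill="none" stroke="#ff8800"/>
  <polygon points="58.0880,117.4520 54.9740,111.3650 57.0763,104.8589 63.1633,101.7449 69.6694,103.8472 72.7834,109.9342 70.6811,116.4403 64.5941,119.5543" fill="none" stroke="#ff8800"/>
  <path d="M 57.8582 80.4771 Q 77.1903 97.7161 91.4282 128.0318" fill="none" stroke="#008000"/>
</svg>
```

(bCNC post)
(Date: synthetic)
G21
G90
G0 X76.5138 Y51.7712
M3 S815
G1 X88.6479 Y62.0798 F1664
G1 X101.8266 Y72.9461
G1 X112.1464 Y82.6390
G1 X115.7037 Y89.4276
G1 X108.5947 Y91.5806
M5
G0 X222.6352 Y142.0410
M3 S815
G1 X129.4112 Y82.6257 F1664
G1 X18.1089 Y46.9830
G1 X222.6352 Y142.0410
M5
G0 X58.4843 Y39.4868
M3 S533
G1 X90.8805 Y111.5025 F1957
M5
G0 X93.4978 Y143.5241
M3 S533
G1 X179.5957 Y143.5241 F1957
G1 X179.5957 Y81.3099
G1 X93.4978 Y81.3099
G1 X93.4978 Y143.5241
M5
G0 X95.0737 Y100.8280
M3 S815
G1 X156.4648 Y141.7092 F1664
G1 X214.3160 Y95.9558
G1 X188.6789 Y26.7974
G1 X114.9831 Y29.8086
G1 X95.0737 Y100.8280
M5
G0 X58.0880 Y30.5861
M3 S815
G1 X54.9740 Y36.6731 F1664
G1 X57.0763 Y43.1792
G1 X63.1633 Y46.2932
G1 X69.6694 Y44.1909
G1 X72.7834 Y38.1039
G1 X70.6811 Y31.5978
G1 X64.5941 Y28.4838
G1 X58.0880 Y30.5861
M5
G0 X57.8582 Y67.5610
M3 S533
G1 X65.3873 Y60.1423 F1957
G1 X72.5088 Y51.6775
G1 X79.2228 Y42.1666
G1 X85.5293 Y31.6095
G1 X91.4282 Y20.0063
M5

1 u = 1 mm; y_m = 148.0381 − y.

[1] `<path>` cubic bezier, #ff8800→cut S815 F1664: (76.5138,51.7712) → (88.6479,62.0798) → (101.8266,72.9461) → (112.1464,82.6390) → (115.7037,89.4276) → (108.5947,91.5806)

[2] `<path>` closed polygon, #ff8800→cut S815 F1664: (222.6352,142.0410) → (129.4112,82.6257) → (18.1089,46.9830) → (222.6352,142.0410) (closed)

[3] `<path>` line segment, #008000→score S533 F1957: (58.4843,39.4868) → (90.8805,111.5025)

[4] `<polygon>` rectangle, #008000→score S533 F1957: (93.4978,143.5241) → (179.5957,143.5241) → (179.5957,81.3099) → (93.4978,81.3099) → (93.4978,143.5241) (closed)

[5] `<polygon>` regular polygon, #ff8800→cut S815 F1664: (95.0737,100.8280) → (156.4648,141.7092) → (214.3160,95.9558) → (188.6789,26.7974) → (114.9831,29.8086) → (95.0737,100.8280) (closed)

[6] `<polygon>` regular polygon, #ff8800→cut S815 F1664: (58.0880,30.5861) → (54.9740,36.6731) → (57.0763,43.1792) → (63.1633,46.2932) → (69.6694,44.1909) → (72.7834,38.1039) → (70.6811,31.5978) → (64.5941,28.4838) → (58.0880,30.5861) (closed)

[7] `<path>` quadratic bezier, #008000→score S533 F1957: (57.8582,67.5610) → (65.3873,60.1423) → (72.5088,51.6775) → (79.2228,42.1666) → (85.5293,31.6095) → (91.4282,20.0063)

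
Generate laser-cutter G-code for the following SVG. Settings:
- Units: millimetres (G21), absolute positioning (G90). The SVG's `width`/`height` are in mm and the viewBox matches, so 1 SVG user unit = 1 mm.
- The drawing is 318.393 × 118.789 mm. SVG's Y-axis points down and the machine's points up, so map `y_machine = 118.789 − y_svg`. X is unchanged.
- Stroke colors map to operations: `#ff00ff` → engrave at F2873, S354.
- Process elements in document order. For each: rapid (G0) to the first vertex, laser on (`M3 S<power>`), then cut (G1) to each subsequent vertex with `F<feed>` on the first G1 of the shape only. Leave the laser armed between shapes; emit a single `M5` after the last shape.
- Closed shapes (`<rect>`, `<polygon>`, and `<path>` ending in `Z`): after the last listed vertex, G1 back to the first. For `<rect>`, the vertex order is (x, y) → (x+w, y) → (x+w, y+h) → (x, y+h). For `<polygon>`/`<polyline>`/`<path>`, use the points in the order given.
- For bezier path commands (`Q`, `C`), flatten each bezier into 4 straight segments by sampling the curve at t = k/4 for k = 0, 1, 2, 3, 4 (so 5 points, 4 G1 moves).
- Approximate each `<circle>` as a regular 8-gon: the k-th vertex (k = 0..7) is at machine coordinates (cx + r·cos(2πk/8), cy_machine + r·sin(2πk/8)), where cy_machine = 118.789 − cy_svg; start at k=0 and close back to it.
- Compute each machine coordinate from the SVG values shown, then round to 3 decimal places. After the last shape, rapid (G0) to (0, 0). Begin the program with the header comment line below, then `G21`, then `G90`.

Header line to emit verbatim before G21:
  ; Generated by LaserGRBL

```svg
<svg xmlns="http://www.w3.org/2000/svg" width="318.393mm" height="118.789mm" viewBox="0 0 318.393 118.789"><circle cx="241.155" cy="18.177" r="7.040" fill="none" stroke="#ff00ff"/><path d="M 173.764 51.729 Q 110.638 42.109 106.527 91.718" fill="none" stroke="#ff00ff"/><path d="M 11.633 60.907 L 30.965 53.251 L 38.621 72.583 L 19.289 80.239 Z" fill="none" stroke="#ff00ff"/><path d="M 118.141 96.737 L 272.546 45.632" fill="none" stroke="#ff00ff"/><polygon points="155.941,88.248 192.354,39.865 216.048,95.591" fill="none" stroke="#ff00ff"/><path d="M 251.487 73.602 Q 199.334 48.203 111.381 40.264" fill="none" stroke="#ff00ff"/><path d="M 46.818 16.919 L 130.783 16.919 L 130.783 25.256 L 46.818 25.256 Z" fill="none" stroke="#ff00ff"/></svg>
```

viewBox `0 0 318.393 118.789` with mm width/height → 1 unit = 1 mm. Flip: y_m = 118.789 − y_svg.

**Shape 1** — `<circle>` circle, stroke `#ff00ff` → engrave (S354, F2873). Machine vertices: (248.195,100.612) → (246.133,105.590) → (241.155,107.652) → (236.177,105.590) → (234.115,100.612) → (236.177,95.634) → (241.155,93.572) → (246.133,95.634) → (248.195,100.612). Closed: final G1 returns to the first vertex.

**Shape 2** — `<path>` quadratic bezier, stroke `#ff00ff` → engrave (S354, F2873). Control points (SVG): P0=(173.764,51.729), P1=(110.638,42.109), P2=(106.527,91.718); sampled at t=k/4. Machine vertices: (173.764,67.060) → (145.889,68.168) → (125.392,61.873) → (112.271,48.174) → (106.527,27.071). Open path.

**Shape 3** — `<path>` regular polygon, stroke `#ff00ff` → engrave (S354, F2873). Machine vertices: (11.633,57.882) → (30.965,65.538) → (38.621,46.206) → (19.289,38.550) → (11.633,57.882). Closed: final G1 returns to the first vertex.

**Shape 4** — `<path>` line segment, stroke `#ff00ff` → engrave (S354, F2873). Machine vertices: (118.141,22.052) → (272.546,73.157). Open path.

**Shape 5** — `<polygon>` regular polygon, stroke `#ff00ff` → engrave (S354, F2873). Machine vertices: (155.941,30.541) → (192.354,78.924) → (216.048,23.198) → (155.941,30.541). Closed: final G1 returns to the first vertex.

**Shape 6** — `<path>` quadratic bezier, stroke `#ff00ff` → engrave (S354, F2873). Control points (SVG): P0=(251.487,73.602), P1=(199.334,48.203), P2=(111.381,40.264); sampled at t=k/4. Machine vertices: (251.487,45.187) → (223.173,56.795) → (190.384,66.221) → (153.120,73.464) → (111.381,78.525). Open path.

**Shape 7** — `<path>` rectangle, stroke `#ff00ff` → engrave (S354, F2873). Machine vertices: (46.818,101.870) → (130.783,101.870) → (130.783,93.533) → (46.818,93.533) → (46.818,101.870). Closed: final G1 returns to the first vertex.

; Generated by LaserGRBL
G21
G90
G0 X248.195 Y100.612
M3 S354
G1 X246.133 Y105.590 F2873
G1 X241.155 Y107.652
G1 X236.177 Y105.590
G1 X234.115 Y100.612
G1 X236.177 Y95.634
G1 X241.155 Y93.572
G1 X246.133 Y95.634
G1 X248.195 Y100.612
G0 X173.764 Y67.060
M3 S354
G1 X145.889 Y68.168 F2873
G1 X125.392 Y61.873
G1 X112.271 Y48.174
G1 X106.527 Y27.071
G0 X11.633 Y57.882
M3 S354
G1 X30.965 Y65.538 F2873
G1 X38.621 Y46.206
G1 X19.289 Y38.550
G1 X11.633 Y57.882
G0 X118.141 Y22.052
M3 S354
G1 X272.546 Y73.157 F2873
G0 X155.941 Y30.541
M3 S354
G1 X192.354 Y78.924 F2873
G1 X216.048 Y23.198
G1 X155.941 Y30.541
G0 X251.487 Y45.187
M3 S354
G1 X223.173 Y56.795 F2873
G1 X190.384 Y66.221
G1 X153.120 Y73.464
G1 X111.381 Y78.525
G0 X46.818 Y101.870
M3 S354
G1 X130.783 Y101.870 F2873
G1 X130.783 Y93.533
G1 X46.818 Y93.533
G1 X46.818 Y101.870
M5
G0 X0.000 Y0.000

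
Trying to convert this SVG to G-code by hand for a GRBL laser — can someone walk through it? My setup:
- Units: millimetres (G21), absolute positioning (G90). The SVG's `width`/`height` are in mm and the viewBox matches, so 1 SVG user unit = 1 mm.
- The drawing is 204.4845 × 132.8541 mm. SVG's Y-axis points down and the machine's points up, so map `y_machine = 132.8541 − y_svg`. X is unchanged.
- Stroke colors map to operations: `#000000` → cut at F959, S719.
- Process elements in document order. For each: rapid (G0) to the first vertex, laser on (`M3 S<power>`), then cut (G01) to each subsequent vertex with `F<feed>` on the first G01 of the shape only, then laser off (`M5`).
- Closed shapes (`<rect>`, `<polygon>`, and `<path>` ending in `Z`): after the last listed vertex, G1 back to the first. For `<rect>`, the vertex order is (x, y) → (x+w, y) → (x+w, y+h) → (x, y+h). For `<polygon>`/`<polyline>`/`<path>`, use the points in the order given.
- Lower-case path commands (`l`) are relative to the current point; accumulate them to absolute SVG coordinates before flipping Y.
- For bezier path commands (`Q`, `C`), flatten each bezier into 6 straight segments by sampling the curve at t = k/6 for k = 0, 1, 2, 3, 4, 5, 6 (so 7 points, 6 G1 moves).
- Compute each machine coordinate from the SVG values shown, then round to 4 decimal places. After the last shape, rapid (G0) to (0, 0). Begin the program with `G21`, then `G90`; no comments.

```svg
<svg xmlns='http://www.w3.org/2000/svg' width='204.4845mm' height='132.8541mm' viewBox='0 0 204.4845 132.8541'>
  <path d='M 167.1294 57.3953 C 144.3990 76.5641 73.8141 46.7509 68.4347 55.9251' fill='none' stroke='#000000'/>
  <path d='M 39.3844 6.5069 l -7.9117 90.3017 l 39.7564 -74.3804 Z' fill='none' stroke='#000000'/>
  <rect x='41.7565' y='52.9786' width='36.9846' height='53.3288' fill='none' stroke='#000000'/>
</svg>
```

G21
G90
G0 X167.1294 Y75.4588
M3 S719
G01 X152.2998 Y69.5490 F959
G01 X132.6349 Y69.3592
G01 X111.2754 Y72.4459
G01 X91.3619 Y76.3655
G01 X76.0348 Y78.6744
G01 X68.4347 Y76.9290
M5
G0 X39.3844 Y126.3472
M3 S719
G01 X31.4727 Y36.0455 F959
G01 X71.2291 Y110.4259
G01 X39.3844 Y126.3472
M5
G0 X41.7565 Y79.8755
M3 S719
G01 X78.7411 Y79.8755 F959
G01 X78.7411 Y26.5467
G01 X41.7565 Y26.5467
G01 X41.7565 Y79.8755
M5
G0 X0.0000 Y0.0000

Since the viewBox matches the mm dimensions, user units are millimetres directly. The only transform is the Y-flip y_m = 132.8541 − y_svg.

Shape 1 is a cubic bezier drawn with `<path>`. Its stroke #000000 means cut at S719, F959. After flipping Y the toolpath is (167.1294,75.4588) → (152.2998,69.5490) → (132.6349,69.3592) → (111.2754,72.4459) → (91.3619,76.3655) → (76.0348,78.6744) → (68.4347,76.9290).

Shape 2 is a closed polygon drawn with `<path>`. Its stroke #000000 means cut at S719, F959. After flipping Y the toolpath is (39.3844,126.3472) → (31.4727,36.0455) → (71.2291,110.4259) → (39.3844,126.3472), returning to the start.

Shape 3 is a rectangle drawn with `<rect>`. Its stroke #000000 means cut at S719, F959. After flipping Y the toolpath is (41.7565,79.8755) → (78.7411,79.8755) → (78.7411,26.5467) → (41.7565,26.5467) → (41.7565,79.8755), returning to the start.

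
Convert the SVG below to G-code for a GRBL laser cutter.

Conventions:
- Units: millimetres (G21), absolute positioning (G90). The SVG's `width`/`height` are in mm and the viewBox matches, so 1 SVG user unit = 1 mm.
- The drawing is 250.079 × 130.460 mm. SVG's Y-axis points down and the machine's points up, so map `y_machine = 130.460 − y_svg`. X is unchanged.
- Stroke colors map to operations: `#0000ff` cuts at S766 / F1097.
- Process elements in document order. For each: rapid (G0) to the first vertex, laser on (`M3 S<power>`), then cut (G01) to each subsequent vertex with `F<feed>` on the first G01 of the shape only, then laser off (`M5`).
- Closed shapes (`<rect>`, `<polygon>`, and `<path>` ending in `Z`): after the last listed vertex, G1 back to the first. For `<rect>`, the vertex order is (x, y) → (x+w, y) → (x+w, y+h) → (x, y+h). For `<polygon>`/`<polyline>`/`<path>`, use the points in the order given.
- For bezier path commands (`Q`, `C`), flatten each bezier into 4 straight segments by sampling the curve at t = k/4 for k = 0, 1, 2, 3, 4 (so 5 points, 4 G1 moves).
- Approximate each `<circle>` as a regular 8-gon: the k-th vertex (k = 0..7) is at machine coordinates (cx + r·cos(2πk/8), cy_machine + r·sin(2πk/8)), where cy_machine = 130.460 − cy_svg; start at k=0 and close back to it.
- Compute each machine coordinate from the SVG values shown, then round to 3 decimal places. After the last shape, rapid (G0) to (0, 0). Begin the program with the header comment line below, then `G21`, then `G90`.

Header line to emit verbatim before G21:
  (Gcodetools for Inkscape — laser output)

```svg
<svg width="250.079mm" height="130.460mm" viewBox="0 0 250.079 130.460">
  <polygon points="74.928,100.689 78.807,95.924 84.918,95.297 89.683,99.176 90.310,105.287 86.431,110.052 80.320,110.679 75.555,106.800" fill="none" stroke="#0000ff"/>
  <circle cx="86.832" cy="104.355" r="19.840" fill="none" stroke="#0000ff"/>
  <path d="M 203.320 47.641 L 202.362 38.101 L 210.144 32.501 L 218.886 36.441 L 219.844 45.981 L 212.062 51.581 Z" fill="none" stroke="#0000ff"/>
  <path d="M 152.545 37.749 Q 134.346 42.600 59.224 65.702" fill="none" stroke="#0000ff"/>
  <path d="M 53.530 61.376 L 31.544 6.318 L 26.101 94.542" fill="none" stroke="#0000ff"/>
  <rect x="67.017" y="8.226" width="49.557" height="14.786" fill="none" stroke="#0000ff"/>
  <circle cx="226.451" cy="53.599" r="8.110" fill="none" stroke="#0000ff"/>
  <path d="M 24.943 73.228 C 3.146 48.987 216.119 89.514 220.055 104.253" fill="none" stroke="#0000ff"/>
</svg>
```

Since the viewBox matches the mm dimensions, user units are millimetres directly. The only transform is the Y-flip y_m = 130.460 − y_svg.

Shape 1 is a regular polygon drawn with `<polygon>`. Its stroke #0000ff means cut at S766, F1097. After flipping Y the toolpath is (74.928,29.771) → (78.807,34.536) → (84.918,35.163) → (89.683,31.284) → (90.310,25.173) → (86.431,20.408) → (80.320,19.781) → (75.555,23.660) → (74.928,29.771), returning to the start.

Shape 2 is a circle drawn with `<circle>`. Its stroke #0000ff means cut at S766, F1097. After flipping Y the toolpath is (106.672,26.105) → (100.861,40.134) → (86.832,45.945) → (72.803,40.134) → (66.992,26.105) → (72.803,12.076) → (86.832,6.265) → (100.861,12.076) → (106.672,26.105), returning to the start.

Shape 3 is a regular polygon drawn with `<path>`. Its stroke #0000ff means cut at S766, F1097. After flipping Y the toolpath is (203.320,82.819) → (202.362,92.359) → (210.144,97.959) → (218.886,94.019) → (219.844,84.479) → (212.062,78.879) → (203.320,82.819), returning to the start.

Shape 4 is a quadratic bezier drawn with `<path>`. Its stroke #0000ff means cut at S766, F1097. After flipping Y the toolpath is (152.545,92.711) → (139.888,89.145) → (120.115,83.297) → (93.227,75.168) → (59.224,64.758).

Shape 5 is a open polyline drawn with `<path>`. Its stroke #0000ff means cut at S766, F1097. After flipping Y the toolpath is (53.530,69.084) → (31.544,124.142) → (26.101,35.918).

Shape 6 is a rectangle drawn with `<rect>`. Its stroke #0000ff means cut at S766, F1097. After flipping Y the toolpath is (67.017,122.234) → (116.574,122.234) → (116.574,107.448) → (67.017,107.448) → (67.017,122.234), returning to the start.

Shape 7 is a circle drawn with `<circle>`. Its stroke #0000ff means cut at S766, F1097. After flipping Y the toolpath is (234.561,76.861) → (232.186,82.596) → (226.451,84.971) → (220.716,82.596) → (218.341,76.861) → (220.716,71.126) → (226.451,68.751) → (232.186,71.126) → (234.561,76.861), returning to the start.

Shape 8 is a cubic bezier drawn with `<path>`. Its stroke #0000ff means cut at S766, F1097. After flipping Y the toolpath is (24.943,57.232) → (45.680,64.684) → (112.849,56.337) → (184.843,40.682) → (220.055,26.207).

(Gcodetools for Inkscape — laser output)
G21
G90
G0 X74.928 Y29.771
M3 S766
G01 X78.807 Y34.536 F1097
G01 X84.918 Y35.163
G01 X89.683 Y31.284
G01 X90.310 Y25.173
G01 X86.431 Y20.408
G01 X80.320 Y19.781
G01 X75.555 Y23.660
G01 X74.928 Y29.771
M5
G0 X106.672 Y26.105
M3 S766
G01 X100.861 Y40.134 F1097
G01 X86.832 Y45.945
G01 X72.803 Y40.134
G01 X66.992 Y26.105
G01 X72.803 Y12.076
G01 X86.832 Y6.265
G01 X100.861 Y12.076
G01 X106.672 Y26.105
M5
G0 X203.320 Y82.819
M3 S766
G01 X202.362 Y92.359 F1097
G01 X210.144 Y97.959
G01 X218.886 Y94.019
G01 X219.844 Y84.479
G01 X212.062 Y78.879
G01 X203.320 Y82.819
M5
G0 X152.545 Y92.711
M3 S766
G01 X139.888 Y89.145 F1097
G01 X120.115 Y83.297
G01 X93.227 Y75.168
G01 X59.224 Y64.758
M5
G0 X53.530 Y69.084
M3 S766
G01 X31.544 Y124.142 F1097
G01 X26.101 Y35.918
M5
G0 X67.017 Y122.234
M3 S766
G01 X116.574 Y122.234 F1097
G01 X116.574 Y107.448
G01 X67.017 Y107.448
G01 X67.017 Y122.234
M5
G0 X234.561 Y76.861
M3 S766
G01 X232.186 Y82.596 F1097
G01 X226.451 Y84.971
G01 X220.716 Y82.596
G01 X218.341 Y76.861
G01 X220.716 Y71.126
G01 X226.451 Y68.751
G01 X232.186 Y71.126
G01 X234.561 Y76.861
M5
G0 X24.943 Y57.232
M3 S766
G01 X45.680 Y64.684 F1097
G01 X112.849 Y56.337
G01 X184.843 Y40.682
G01 X220.055 Y26.207
M5
G0 X0.000 Y0.000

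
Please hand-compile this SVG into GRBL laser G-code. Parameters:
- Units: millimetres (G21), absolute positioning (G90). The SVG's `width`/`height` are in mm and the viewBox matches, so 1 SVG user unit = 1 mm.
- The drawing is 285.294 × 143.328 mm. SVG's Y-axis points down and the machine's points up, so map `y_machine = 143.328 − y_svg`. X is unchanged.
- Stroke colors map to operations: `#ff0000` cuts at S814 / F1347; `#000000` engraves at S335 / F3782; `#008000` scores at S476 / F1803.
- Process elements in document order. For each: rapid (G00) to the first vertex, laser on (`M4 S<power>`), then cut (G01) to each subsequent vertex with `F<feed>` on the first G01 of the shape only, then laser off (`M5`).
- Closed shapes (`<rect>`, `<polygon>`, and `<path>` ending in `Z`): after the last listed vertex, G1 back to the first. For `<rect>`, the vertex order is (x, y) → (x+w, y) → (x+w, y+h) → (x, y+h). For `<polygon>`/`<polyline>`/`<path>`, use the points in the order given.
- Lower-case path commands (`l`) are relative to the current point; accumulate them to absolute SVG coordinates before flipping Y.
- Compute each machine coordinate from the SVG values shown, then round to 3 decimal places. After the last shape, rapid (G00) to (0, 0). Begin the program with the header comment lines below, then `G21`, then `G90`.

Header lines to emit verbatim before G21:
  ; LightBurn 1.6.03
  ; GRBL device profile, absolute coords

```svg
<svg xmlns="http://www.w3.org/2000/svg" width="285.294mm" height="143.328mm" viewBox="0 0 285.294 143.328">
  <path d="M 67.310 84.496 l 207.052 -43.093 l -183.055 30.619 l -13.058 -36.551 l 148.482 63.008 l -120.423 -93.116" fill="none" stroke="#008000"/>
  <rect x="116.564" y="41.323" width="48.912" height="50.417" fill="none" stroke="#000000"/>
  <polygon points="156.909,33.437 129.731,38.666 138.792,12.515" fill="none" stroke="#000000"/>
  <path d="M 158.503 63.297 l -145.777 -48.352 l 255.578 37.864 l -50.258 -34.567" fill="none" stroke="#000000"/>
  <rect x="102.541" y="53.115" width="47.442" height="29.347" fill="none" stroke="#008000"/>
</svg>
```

; LightBurn 1.6.03
; GRBL device profile, absolute coords
G21
G90
G00 X67.310 Y58.832
M4 S476
G01 X274.362 Y101.925 F1803
G01 X91.307 Y71.306
G01 X78.249 Y107.857
G01 X226.731 Y44.849
G01 X106.308 Y137.965
M5
G00 X116.564 Y102.005
M4 S335
G01 X165.476 Y102.005 F3782
G01 X165.476 Y51.588
G01 X116.564 Y51.588
G01 X116.564 Y102.005
M5
G00 X156.909 Y109.891
M4 S335
G01 X129.731 Y104.662 F3782
G01 X138.792 Y130.813
G01 X156.909 Y109.891
M5
G00 X158.503 Y80.031
M4 S335
G01 X12.726 Y128.383 F3782
G01 X268.304 Y90.519
G01 X218.046 Y125.086
M5
G00 X102.541 Y90.213
M4 S476
G01 X149.983 Y90.213 F1803
G01 X149.983 Y60.866
G01 X102.541 Y60.866
G01 X102.541 Y90.213
M5
G00 X0.000 Y0.000

viewBox `0 0 285.294 143.328` with mm width/height → 1 unit = 1 mm. Flip: y_m = 143.328 − y_svg.

**Shape 1** — `<path>` open polyline, stroke `#008000` → score (S476, F1803). Machine vertices: (67.310,58.832) → (274.362,101.925) → (91.307,71.306) → (78.249,107.857) → (226.731,44.849) → (106.308,137.965). Open path.

**Shape 2** — `<rect>` rectangle, stroke `#000000` → engrave (S335, F3782). Machine vertices: (116.564,102.005) → (165.476,102.005) → (165.476,51.588) → (116.564,51.588) → (116.564,102.005). Closed: final G1 returns to the first vertex.

**Shape 3** — `<polygon>` regular polygon, stroke `#000000` → engrave (S335, F3782). Machine vertices: (156.909,109.891) → (129.731,104.662) → (138.792,130.813) → (156.909,109.891). Closed: final G1 returns to the first vertex.

**Shape 4** — `<path>` open polyline, stroke `#000000` → engrave (S335, F3782). Machine vertices: (158.503,80.031) → (12.726,128.383) → (268.304,90.519) → (218.046,125.086). Open path.

**Shape 5** — `<rect>` rectangle, stroke `#008000` → score (S476, F1803). Machine vertices: (102.541,90.213) → (149.983,90.213) → (149.983,60.866) → (102.541,60.866) → (102.541,90.213). Closed: final G1 returns to the first vertex.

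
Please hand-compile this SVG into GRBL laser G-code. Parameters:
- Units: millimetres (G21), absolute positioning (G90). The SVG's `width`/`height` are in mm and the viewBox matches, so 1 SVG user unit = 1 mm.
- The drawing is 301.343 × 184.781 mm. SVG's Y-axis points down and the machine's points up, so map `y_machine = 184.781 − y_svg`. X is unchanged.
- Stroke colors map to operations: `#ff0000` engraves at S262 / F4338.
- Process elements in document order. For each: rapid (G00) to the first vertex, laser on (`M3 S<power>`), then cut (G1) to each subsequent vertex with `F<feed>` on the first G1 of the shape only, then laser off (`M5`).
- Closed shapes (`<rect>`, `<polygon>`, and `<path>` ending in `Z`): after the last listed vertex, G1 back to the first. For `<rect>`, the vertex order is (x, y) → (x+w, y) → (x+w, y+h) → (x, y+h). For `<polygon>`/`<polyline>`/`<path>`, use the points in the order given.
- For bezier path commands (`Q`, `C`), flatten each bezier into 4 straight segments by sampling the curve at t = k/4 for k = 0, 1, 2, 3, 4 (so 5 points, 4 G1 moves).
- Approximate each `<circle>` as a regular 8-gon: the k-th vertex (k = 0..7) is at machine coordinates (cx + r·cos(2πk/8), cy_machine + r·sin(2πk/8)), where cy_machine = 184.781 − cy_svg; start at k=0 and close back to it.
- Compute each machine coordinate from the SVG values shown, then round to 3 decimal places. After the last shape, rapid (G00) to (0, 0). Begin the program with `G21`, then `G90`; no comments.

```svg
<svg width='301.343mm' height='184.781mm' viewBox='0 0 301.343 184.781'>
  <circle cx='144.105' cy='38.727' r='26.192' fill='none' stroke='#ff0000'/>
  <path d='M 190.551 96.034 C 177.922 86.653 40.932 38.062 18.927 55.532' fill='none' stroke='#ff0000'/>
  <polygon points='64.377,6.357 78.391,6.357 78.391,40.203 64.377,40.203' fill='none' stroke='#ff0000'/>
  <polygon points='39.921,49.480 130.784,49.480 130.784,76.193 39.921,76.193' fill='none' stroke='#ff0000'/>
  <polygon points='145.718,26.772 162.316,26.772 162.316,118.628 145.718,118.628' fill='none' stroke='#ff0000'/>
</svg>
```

G21
G90
G00 X170.297 Y146.054
M3 S262
G1 X162.626 Y164.575 F4338
G1 X144.105 Y172.246
G1 X125.584 Y164.575
G1 X117.913 Y146.054
G1 X125.584 Y127.533
G1 X144.105 Y119.862
G1 X162.626 Y127.533
G1 X170.297 Y146.054
M5
G00 X190.551 Y88.747
M3 S262
G1 X161.501 Y101.490 F4338
G1 X108.255 Y119.067
G1 X53.251 Y131.610
G1 X18.927 Y129.249
M5
G00 X64.377 Y178.424
M3 S262
G1 X78.391 Y178.424 F4338
G1 X78.391 Y144.578
G1 X64.377 Y144.578
G1 X64.377 Y178.424
M5
G00 X39.921 Y135.301
M3 S262
G1 X130.784 Y135.301 F4338
G1 X130.784 Y108.588
G1 X39.921 Y108.588
G1 X39.921 Y135.301
M5
G00 X145.718 Y158.009
M3 S262
G1 X162.316 Y158.009 F4338
G1 X162.316 Y66.153
G1 X145.718 Y66.153
G1 X145.718 Y158.009
M5
G00 X0.000 Y0.000

Since the viewBox matches the mm dimensions, user units are millimetres directly. The only transform is the Y-flip y_m = 184.781 − y_svg.

Shape 1 is a circle drawn with `<circle>`. Its stroke #ff0000 means engrave at S262, F4338. After flipping Y the toolpath is (170.297,146.054) → (162.626,164.575) → (144.105,172.246) → (125.584,164.575) → (117.913,146.054) → (125.584,127.533) → (144.105,119.862) → (162.626,127.533) → (170.297,146.054), returning to the start.

Shape 2 is a cubic bezier drawn with `<path>`. Its stroke #ff0000 means engrave at S262, F4338. After flipping Y the toolpath is (190.551,88.747) → (161.501,101.490) → (108.255,119.067) → (53.251,131.610) → (18.927,129.249).

Shape 3 is a rectangle drawn with `<polygon>`. Its stroke #ff0000 means engrave at S262, F4338. After flipping Y the toolpath is (64.377,178.424) → (78.391,178.424) → (78.391,144.578) → (64.377,144.578) → (64.377,178.424), returning to the start.

Shape 4 is a rectangle drawn with `<polygon>`. Its stroke #ff0000 means engrave at S262, F4338. After flipping Y the toolpath is (39.921,135.301) → (130.784,135.301) → (130.784,108.588) → (39.921,108.588) → (39.921,135.301), returning to the start.

Shape 5 is a rectangle drawn with `<polygon>`. Its stroke #ff0000 means engrave at S262, F4338. After flipping Y the toolpath is (145.718,158.009) → (162.316,158.009) → (162.316,66.153) → (145.718,66.153) → (145.718,158.009), returning to the start.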